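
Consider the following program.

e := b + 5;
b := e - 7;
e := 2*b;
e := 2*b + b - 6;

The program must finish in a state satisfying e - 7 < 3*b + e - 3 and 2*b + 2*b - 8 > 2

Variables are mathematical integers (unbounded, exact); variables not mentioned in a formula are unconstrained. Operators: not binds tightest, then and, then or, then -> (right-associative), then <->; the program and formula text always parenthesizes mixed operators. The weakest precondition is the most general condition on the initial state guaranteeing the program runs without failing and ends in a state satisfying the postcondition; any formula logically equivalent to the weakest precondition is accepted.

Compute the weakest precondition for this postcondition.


Working backward. After the program, the postcondition e - 7 < 3*b + e - 3 and 2*b + 2*b - 8 > 2 must hold; in canonical form it is 3*b > -4 and 4*b > 10.
Before e := 2*b + b - 6: 3*b > -4 and 4*b > 10
Before e := 2*b: 3*b > -4 and 4*b > 10
Before b := e - 7: 3*e > 17 and 4*e > 38
Before e := b + 5: 3*b > 2 and 4*b > 18
Answer: WP = 3*b > 2 and 4*b > 18


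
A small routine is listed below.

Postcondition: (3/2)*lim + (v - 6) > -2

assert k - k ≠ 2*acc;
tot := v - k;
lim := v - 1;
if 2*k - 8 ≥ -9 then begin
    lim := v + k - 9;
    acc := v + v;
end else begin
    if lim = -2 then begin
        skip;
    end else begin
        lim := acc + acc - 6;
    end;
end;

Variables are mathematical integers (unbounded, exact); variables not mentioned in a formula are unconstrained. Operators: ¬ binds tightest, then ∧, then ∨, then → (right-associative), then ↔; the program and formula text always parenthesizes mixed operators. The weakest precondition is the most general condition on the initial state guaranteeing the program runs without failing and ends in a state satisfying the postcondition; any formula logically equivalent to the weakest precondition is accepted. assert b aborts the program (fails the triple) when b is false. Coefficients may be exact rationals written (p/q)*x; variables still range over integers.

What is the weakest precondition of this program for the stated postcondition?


Working backward. After the program, the postcondition (3/2)*lim + (v - 6) > -2 must hold; in canonical form it is (3/2)*lim + v > 4.
Then branch requires (3/2)*k + (5/2)*v > 35/2; else branch requires (lim = -2 → (3/2)*lim + v > 4) ∧ ((¬(lim = -2)) → 3*acc + v > 13).
Before the if: (2*k ≥ -1 → (3/2)*k + (5/2)*v > 35/2) ∧ ((¬(2*k ≥ -1)) → ((lim = -2 → (3/2)*lim + v > 4) ∧ ((¬(lim = -2)) → 3*acc + v > 13)))
Before lim := v - 1: (2*k ≥ -1 → (3/2)*k + (5/2)*v > 35/2) ∧ ((¬(2*k ≥ -1)) → ((v = -1 → (5/2)*v > 11/2) ∧ ((¬(v = -1)) → 3*acc + v > 13)))
Before tot := v - k: (2*k ≥ -1 → (3/2)*k + (5/2)*v > 35/2) ∧ ((¬(2*k ≥ -1)) → ((v = -1 → (5/2)*v > 11/2) ∧ ((¬(v = -1)) → 3*acc + v > 13)))
Before assert k - k ≠ 2*acc: 2*acc ≠ 0 ∧ (2*k ≥ -1 → (3/2)*k + (5/2)*v > 35/2) ∧ ((¬(2*k ≥ -1)) → ((v = -1 → (5/2)*v > 11/2) ∧ ((¬(v = -1)) → 3*acc + v > 13)))
Answer: WP = 2*acc ≠ 0 ∧ (2*k ≥ -1 → (3/2)*k + (5/2)*v > 35/2) ∧ ((¬(2*k ≥ -1)) → ((v = -1 → (5/2)*v > 11/2) ∧ ((¬(v = -1)) → 3*acc + v > 13)))


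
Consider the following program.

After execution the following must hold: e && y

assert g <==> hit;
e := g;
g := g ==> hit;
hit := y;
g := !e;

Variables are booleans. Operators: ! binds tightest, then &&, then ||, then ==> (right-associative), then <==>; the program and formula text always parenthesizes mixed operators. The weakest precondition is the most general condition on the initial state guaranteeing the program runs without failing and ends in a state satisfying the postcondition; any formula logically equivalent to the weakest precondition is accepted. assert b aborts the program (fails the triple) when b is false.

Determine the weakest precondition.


Working backward. After the program, e && y must hold.
Before g := !e: e && y
Before hit := y: e && y
Before g := g ==> hit: e && y
Before e := g: g && y
Before assert g <==> hit: (g <==> hit) && g && y
Answer: WP = (g <==> hit) && g && y


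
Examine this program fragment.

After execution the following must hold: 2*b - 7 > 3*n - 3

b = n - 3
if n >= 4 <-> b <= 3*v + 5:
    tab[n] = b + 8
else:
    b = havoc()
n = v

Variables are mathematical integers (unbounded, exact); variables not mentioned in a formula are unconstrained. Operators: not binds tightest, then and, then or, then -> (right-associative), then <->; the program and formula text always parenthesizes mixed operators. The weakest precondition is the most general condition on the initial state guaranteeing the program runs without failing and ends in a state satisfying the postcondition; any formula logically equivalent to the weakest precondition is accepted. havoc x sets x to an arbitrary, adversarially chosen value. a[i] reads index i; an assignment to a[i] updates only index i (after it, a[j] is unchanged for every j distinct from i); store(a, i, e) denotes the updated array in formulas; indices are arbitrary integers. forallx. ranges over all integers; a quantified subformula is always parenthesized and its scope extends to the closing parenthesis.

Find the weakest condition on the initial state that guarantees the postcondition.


Working backward. After the program, the postcondition 2*b - 7 > 3*n - 3 must hold; in canonical form it is 2*b > 3*n + 4.
Before n := v: 2*b > 3*v + 4
Then branch requires 2*b > 3*v + 4; else branch requires forall b_1. 2*b_1 > 3*v + 4.
Before the if: ((n >= 4 <-> b <= 3*v + 5) -> 2*b > 3*v + 4) and ((not (n >= 4 <-> b <= 3*v + 5)) -> (forall b_1. 2*b_1 > 3*v + 4))
Before b := n - 3: ((n >= 4 <-> n <= 3*v + 8) -> 2*n > 3*v + 10) and ((not (n >= 4 <-> n <= 3*v + 8)) -> (forall b_1. 2*b_1 > 3*v + 4))
Answer: WP = ((n >= 4 <-> n <= 3*v + 8) -> 2*n > 3*v + 10) and ((not (n >= 4 <-> n <= 3*v + 8)) -> (forall b_1. 2*b_1 > 3*v + 4))


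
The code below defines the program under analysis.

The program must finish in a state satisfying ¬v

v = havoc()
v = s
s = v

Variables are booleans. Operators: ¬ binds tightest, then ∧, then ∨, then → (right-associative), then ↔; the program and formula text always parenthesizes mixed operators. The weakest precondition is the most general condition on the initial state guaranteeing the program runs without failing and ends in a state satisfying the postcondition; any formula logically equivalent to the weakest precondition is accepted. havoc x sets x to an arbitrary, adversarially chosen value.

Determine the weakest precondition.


Working backward. After the program, ¬v must hold.
Before s := v: ¬v
Before v := s: ¬s
Before havoc v: ¬s
Answer: WP = ¬s


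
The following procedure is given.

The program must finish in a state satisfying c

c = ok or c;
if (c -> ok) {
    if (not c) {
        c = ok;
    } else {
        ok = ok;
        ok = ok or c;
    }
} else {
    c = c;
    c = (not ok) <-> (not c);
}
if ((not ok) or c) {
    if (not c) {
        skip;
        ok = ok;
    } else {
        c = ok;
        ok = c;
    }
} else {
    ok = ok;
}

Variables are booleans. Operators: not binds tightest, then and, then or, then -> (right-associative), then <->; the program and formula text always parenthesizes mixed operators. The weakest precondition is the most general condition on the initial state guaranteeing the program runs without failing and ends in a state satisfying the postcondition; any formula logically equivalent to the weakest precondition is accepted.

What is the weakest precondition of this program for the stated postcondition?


Working backward. After the program, c must hold.
Then branch requires ((not c) -> c) and (c -> ok); else branch requires c.
Before the if: (((not ok) or c) -> (((not c) -> c) and (c -> ok))) and ((not ((not ok) or c)) -> c)
Then branch requires ((not c) -> ((not ok) -> ok)) and (c -> ((((not (ok or c)) or c) -> (((not c) -> c) and (c -> (ok or c)))) and ((not ((not (ok or c)) or c)) -> c))); else branch requires (((not ok) or ((not ok) <-> (not c))) -> (((not ((not ok) <-> (not c))) -> ((not ok) <-> (not c))) and (((not ok) <-> (not c)) -> ok))) and ((not ((not ok) or ((not ok) <-> (not c)))) -> ((not ok) <-> (not c))).
Before the if: ((c -> ok) -> (((not c) -> ((not ok) -> ok)) and (c -> ((((not (ok or c)) or c) -> (((not c) -> c) and (c -> (ok or c)))) and ((not ((not (ok or c)) or c)) -> c))))) and ((not (c -> ok)) -> ((((not ok) or ((not ok) <-> (not c))) -> (((not ((not ok) <-> (not c))) -> ((not ok) <-> (not c))) and (((not ok) <-> (not c)) -> ok))) and ((not ((not ok) or ((not ok) <-> (not c)))) -> ((not ok) <-> (not c)))))
Before c := ok or c: (((ok or c) -> ok) -> (((not (ok or c)) -> ((not ok) -> ok)) and ((ok or c) -> ((((not (ok or c)) or ok or c) -> ((not (ok or c)) -> (ok or c))) and ((not ((not (ok or c)) or ok or c)) -> (ok or c)))))) and ((not ((ok or c) -> ok)) -> ((((not ok) or ((not ok) <-> (not (ok or c)))) -> (((not ((not ok) <-> (not (ok or c)))) -> ((not ok) <-> (not (ok or c)))) and (((not ok) <-> (not (ok or c))) -> ok))) and ((not ((not ok) or ((not ok) <-> (not (ok or c))))) -> ((not ok) <-> (not (ok or c))))))
Answer: WP = (((ok or c) -> ok) -> (((not (ok or c)) -> ((not ok) -> ok)) and ((ok or c) -> ((((not (ok or c)) or ok or c) -> ((not (ok or c)) -> (ok or c))) and ((not ((not (ok or c)) or ok or c)) -> (ok or c)))))) and ((not ((ok or c) -> ok)) -> ((((not ok) or ((not ok) <-> (not (ok or c)))) -> (((not ((not ok) <-> (not (ok or c)))) -> ((not ok) <-> (not (ok or c)))) and (((not ok) <-> (not (ok or c))) -> ok))) and ((not ((not ok) or ((not ok) <-> (not (ok or c))))) -> ((not ok) <-> (not (ok or c))))))


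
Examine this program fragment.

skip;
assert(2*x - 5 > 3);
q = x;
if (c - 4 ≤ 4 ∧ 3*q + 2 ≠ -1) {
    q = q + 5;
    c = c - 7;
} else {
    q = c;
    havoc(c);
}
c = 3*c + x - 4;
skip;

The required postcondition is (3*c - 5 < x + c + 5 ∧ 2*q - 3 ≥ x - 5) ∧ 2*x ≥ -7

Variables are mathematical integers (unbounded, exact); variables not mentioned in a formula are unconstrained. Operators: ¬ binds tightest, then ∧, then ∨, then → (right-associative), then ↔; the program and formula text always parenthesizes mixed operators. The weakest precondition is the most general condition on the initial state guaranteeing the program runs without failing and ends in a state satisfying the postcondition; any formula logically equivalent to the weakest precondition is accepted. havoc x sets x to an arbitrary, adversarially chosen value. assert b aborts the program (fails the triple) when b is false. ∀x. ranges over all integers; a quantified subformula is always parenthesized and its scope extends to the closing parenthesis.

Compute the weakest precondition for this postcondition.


Working backward. After the program, the postcondition (3*c - 5 < x + c + 5 ∧ 2*q - 3 ≥ x - 5) ∧ 2*x ≥ -7 must hold; in canonical form it is 2*c < x + 10 ∧ 2*q ≥ x - 2 ∧ 2*x ≥ -7.
Before skip: 2*c < x + 10 ∧ 2*q ≥ x - 2 ∧ 2*x ≥ -7
Before c := 3*c + x - 4: 6*c + x < 18 ∧ 2*q ≥ x - 2 ∧ 2*x ≥ -7
Then branch requires 6*c + x < 60 ∧ 2*q ≥ x - 12 ∧ 2*x ≥ -7; else branch requires ∀c_1. (6*c_1 + x < 18 ∧ 2*c ≥ x - 2 ∧ 2*x ≥ -7).
Before the if: ((c ≤ 8 ∧ 3*q ≠ -3) → (6*c + x < 60 ∧ 2*q ≥ x - 12 ∧ 2*x ≥ -7)) ∧ ((¬(c ≤ 8 ∧ 3*q ≠ -3)) → (∀c_1. (6*c_1 + x < 18 ∧ 2*c ≥ x - 2 ∧ 2*x ≥ -7)))
Before q := x: ((c ≤ 8 ∧ 3*x ≠ -3) → (6*c + x < 60 ∧ x ≥ -12 ∧ 2*x ≥ -7)) ∧ ((¬(c ≤ 8 ∧ 3*x ≠ -3)) → (∀c_1. (6*c_1 + x < 18 ∧ 2*c ≥ x - 2 ∧ 2*x ≥ -7)))
Before assert 2*x - 5 > 3: 2*x > 8 ∧ ((c ≤ 8 ∧ 3*x ≠ -3) → (6*c + x < 60 ∧ x ≥ -12 ∧ 2*x ≥ -7)) ∧ ((¬(c ≤ 8 ∧ 3*x ≠ -3)) → (∀c_1. (6*c_1 + x < 18 ∧ 2*c ≥ x - 2 ∧ 2*x ≥ -7)))
Before skip: 2*x > 8 ∧ ((c ≤ 8 ∧ 3*x ≠ -3) → (6*c + x < 60 ∧ x ≥ -12 ∧ 2*x ≥ -7)) ∧ ((¬(c ≤ 8 ∧ 3*x ≠ -3)) → (∀c_1. (6*c_1 + x < 18 ∧ 2*c ≥ x - 2 ∧ 2*x ≥ -7)))
Answer: WP = 2*x > 8 ∧ ((c ≤ 8 ∧ 3*x ≠ -3) → (6*c + x < 60 ∧ x ≥ -12 ∧ 2*x ≥ -7)) ∧ ((¬(c ≤ 8 ∧ 3*x ≠ -3)) → (∀c_1. (6*c_1 + x < 18 ∧ 2*c ≥ x - 2 ∧ 2*x ≥ -7)))


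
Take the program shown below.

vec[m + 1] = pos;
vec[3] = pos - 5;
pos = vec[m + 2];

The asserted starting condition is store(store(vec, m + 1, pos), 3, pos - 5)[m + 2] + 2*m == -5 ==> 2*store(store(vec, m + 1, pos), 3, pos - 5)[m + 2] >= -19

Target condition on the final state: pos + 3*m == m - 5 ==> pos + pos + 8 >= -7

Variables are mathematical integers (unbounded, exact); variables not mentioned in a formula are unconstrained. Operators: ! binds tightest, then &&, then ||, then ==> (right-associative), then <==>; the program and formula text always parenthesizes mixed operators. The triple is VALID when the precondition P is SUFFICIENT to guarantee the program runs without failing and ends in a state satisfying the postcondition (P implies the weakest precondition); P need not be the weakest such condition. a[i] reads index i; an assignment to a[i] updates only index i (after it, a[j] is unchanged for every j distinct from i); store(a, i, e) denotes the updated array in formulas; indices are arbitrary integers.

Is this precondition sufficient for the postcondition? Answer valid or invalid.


Working backward. After the program, the postcondition pos + 3*m == m - 5 ==> pos + pos + 8 >= -7 must hold; in canonical form it is 2*m + pos == -5 ==> 2*pos >= -15.
Before pos := vec[m + 2]: vec[m + 2] + 2*m == -5 ==> 2*vec[m + 2] >= -15
Before vec[3] := pos - 5: store(vec, 3, pos - 5)[m + 2] + 2*m == -5 ==> 2*store(vec, 3, pos - 5)[m + 2] >= -15
Before vec[m + 1] := pos: store(store(vec, m + 1, pos), 3, pos - 5)[m + 2] + 2*m == -5 ==> 2*store(store(vec, m + 1, pos), 3, pos - 5)[m + 2] >= -15
The weakest precondition is store(store(vec, m + 1, pos), 3, pos - 5)[m + 2] + 2*m == -5 ==> 2*store(store(vec, m + 1, pos), 3, pos - 5)[m + 2] >= -15.
Check whether store(store(vec, m + 1, pos), 3, pos - 5)[m + 2] + 2*m == -5 ==> 2*store(store(vec, m + 1, pos), 3, pos - 5)[m + 2] >= -19 implies it.
Countermodel: at the initial state m = 2, pos = 0, vec = {[3] = 5, [4] = -9, elsewhere 5}, the precondition holds but the weakest precondition fails.
Answer: invalid


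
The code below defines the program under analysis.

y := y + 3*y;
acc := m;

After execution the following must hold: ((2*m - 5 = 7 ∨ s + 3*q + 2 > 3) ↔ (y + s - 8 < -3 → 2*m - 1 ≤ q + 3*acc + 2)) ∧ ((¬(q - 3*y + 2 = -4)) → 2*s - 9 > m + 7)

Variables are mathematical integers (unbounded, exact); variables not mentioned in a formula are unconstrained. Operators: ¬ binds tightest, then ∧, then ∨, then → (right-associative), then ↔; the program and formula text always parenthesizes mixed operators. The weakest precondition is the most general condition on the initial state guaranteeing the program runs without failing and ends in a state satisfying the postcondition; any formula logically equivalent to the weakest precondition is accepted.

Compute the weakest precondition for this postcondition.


Working backward. After the program, the postcondition ((2*m - 5 = 7 ∨ s + 3*q + 2 > 3) ↔ (y + s - 8 < -3 → 2*m - 1 ≤ q + 3*acc + 2)) ∧ ((¬(q - 3*y + 2 = -4)) → 2*s - 9 > m + 7) must hold; in canonical form it is ((2*m = 12 ∨ 3*q + s > 1) ↔ (s + y < 5 → 2*m ≤ 3*acc + q + 3)) ∧ ((¬(q = 3*y - 6)) → 2*s > m + 16).
Before acc := m: ((2*m = 12 ∨ 3*q + s > 1) ↔ (s + y < 5 → m + q ≥ -3)) ∧ ((¬(q = 3*y - 6)) → 2*s > m + 16)
Before y := y + 3*y: ((2*m = 12 ∨ 3*q + s > 1) ↔ (s + 4*y < 5 → m + q ≥ -3)) ∧ ((¬(q = 12*y - 6)) → 2*s > m + 16)
Answer: WP = ((2*m = 12 ∨ 3*q + s > 1) ↔ (s + 4*y < 5 → m + q ≥ -3)) ∧ ((¬(q = 12*y - 6)) → 2*s > m + 16)


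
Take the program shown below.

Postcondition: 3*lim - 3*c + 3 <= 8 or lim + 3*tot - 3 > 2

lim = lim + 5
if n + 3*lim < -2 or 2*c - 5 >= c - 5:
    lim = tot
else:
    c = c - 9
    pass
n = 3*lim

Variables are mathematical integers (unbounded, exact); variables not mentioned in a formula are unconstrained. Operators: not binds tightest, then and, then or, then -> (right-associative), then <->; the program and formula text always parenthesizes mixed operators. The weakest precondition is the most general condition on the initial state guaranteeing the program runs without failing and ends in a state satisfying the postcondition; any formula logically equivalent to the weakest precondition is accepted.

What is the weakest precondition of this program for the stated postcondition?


Working backward. After the program, the postcondition 3*lim - 3*c + 3 <= 8 or lim + 3*tot - 3 > 2 must hold; in canonical form it is 3*lim <= 3*c + 5 or lim + 3*tot > 5.
Before n := 3*lim: 3*lim <= 3*c + 5 or lim + 3*tot > 5
Then branch requires 3*tot <= 3*c + 5 or 4*tot > 5; else branch requires 3*lim <= 3*c - 22 or lim + 3*tot > 5.
Before the if: ((3*lim + n < -2 or c >= 0) -> (3*tot <= 3*c + 5 or 4*tot > 5)) and ((not (3*lim + n < -2 or c >= 0)) -> (3*lim <= 3*c - 22 or lim + 3*tot > 5))
Before lim := lim + 5: ((3*lim + n < -17 or c >= 0) -> (3*tot <= 3*c + 5 or 4*tot > 5)) and ((not (3*lim + n < -17 or c >= 0)) -> (3*lim <= 3*c - 37 or lim + 3*tot > 0))
Answer: WP = ((3*lim + n < -17 or c >= 0) -> (3*tot <= 3*c + 5 or 4*tot > 5)) and ((not (3*lim + n < -17 or c >= 0)) -> (3*lim <= 3*c - 37 or lim + 3*tot > 0))


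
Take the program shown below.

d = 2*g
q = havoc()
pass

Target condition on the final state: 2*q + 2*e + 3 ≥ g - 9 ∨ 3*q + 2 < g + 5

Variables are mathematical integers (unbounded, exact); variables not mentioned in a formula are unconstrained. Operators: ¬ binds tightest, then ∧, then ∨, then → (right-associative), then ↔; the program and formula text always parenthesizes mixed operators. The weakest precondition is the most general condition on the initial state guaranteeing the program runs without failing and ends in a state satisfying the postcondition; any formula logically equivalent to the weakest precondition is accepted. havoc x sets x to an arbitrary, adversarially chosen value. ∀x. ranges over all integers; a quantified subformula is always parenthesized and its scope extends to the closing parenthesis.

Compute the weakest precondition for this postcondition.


Working backward. After the program, the postcondition 2*q + 2*e + 3 ≥ g - 9 ∨ 3*q + 2 < g + 5 must hold; in canonical form it is 2*e + 2*q ≥ g - 12 ∨ 3*q < g + 3.
Before skip: 2*e + 2*q ≥ g - 12 ∨ 3*q < g + 3
Before havoc q: ∀q_1. (2*e + 2*q_1 ≥ g - 12 ∨ 3*q_1 < g + 3)
Before d := 2*g: ∀q_1. (2*e + 2*q_1 ≥ g - 12 ∨ 3*q_1 < g + 3)
Answer: WP = ∀q_1. (2*e + 2*q_1 ≥ g - 12 ∨ 3*q_1 < g + 3)


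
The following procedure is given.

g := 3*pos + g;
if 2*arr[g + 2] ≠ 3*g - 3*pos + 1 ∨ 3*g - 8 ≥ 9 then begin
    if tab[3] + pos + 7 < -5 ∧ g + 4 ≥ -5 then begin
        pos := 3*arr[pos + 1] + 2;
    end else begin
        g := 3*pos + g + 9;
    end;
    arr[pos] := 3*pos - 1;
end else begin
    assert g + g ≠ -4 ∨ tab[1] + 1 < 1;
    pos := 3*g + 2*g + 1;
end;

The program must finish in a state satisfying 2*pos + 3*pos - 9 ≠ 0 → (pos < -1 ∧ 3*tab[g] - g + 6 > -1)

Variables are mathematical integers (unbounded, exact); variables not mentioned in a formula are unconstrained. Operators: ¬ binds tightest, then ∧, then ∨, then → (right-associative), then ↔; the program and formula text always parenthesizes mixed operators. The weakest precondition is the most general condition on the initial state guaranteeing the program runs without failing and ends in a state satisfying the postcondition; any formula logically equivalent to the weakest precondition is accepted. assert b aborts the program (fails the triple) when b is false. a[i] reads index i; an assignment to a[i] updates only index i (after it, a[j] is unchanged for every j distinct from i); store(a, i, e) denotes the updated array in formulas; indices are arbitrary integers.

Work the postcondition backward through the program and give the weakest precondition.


Working backward. After the program, the postcondition 2*pos + 3*pos - 9 ≠ 0 → (pos < -1 ∧ 3*tab[g] - g + 6 > -1) must hold; in canonical form it is 5*pos ≠ 9 → (pos < -1 ∧ 3*tab[g] > g - 7).
Then branch requires ((tab[3] + pos < -12 ∧ g ≥ -9) → (15*arr[pos + 1] ≠ -1 → (3*arr[pos + 1] < -3 ∧ 3*tab[g] > g - 7))) ∧ ((¬(tab[3] + pos < -12 ∧ g ≥ -9)) → (5*pos ≠ 9 → (pos < -1 ∧ 3*tab[g + 3*pos + 9] > g + 3*pos + 2))); else branch requires (2*g ≠ -4 ∨ tab[1] < 0) ∧ (25*g ≠ 4 → (5*g < -2 ∧ 3*tab[g] > g - 7)).
Before the if: ((2*arr[g + 2] + 3*pos ≠ 3*g + 1 ∨ 3*g ≥ 17) → (((tab[3] + pos < -12 ∧ g ≥ -9) → (15*arr[pos + 1] ≠ -1 → (3*arr[pos + 1] < -3 ∧ 3*tab[g] > g - 7))) ∧ ((¬(tab[3] + pos < -12 ∧ g ≥ -9)) → (5*pos ≠ 9 → (pos < -1 ∧ 3*tab[g + 3*pos + 9] > g + 3*pos + 2))))) ∧ ((¬(2*arr[g + 2] + 3*pos ≠ 3*g + 1 ∨ 3*g ≥ 17)) → ((2*g ≠ -4 ∨ tab[1] < 0) ∧ (25*g ≠ 4 → (5*g < -2 ∧ 3*tab[g] > g - 7))))
Before g := 3*pos + g: ((2*arr[g + 3*pos + 2] ≠ 3*g + 6*pos + 1 ∨ 3*g + 9*pos ≥ 17) → (((tab[3] + pos < -12 ∧ g + 3*pos ≥ -9) → (15*arr[pos + 1] ≠ -1 → (3*arr[pos + 1] < -3 ∧ 3*tab[g + 3*pos] > g + 3*pos - 7))) ∧ ((¬(tab[3] + pos < -12 ∧ g + 3*pos ≥ -9)) → (5*pos ≠ 9 → (pos < -1 ∧ 3*tab[g + 6*pos + 9] > g + 6*pos + 2))))) ∧ ((¬(2*arr[g + 3*pos + 2] ≠ 3*g + 6*pos + 1 ∨ 3*g + 9*pos ≥ 17)) → ((2*g + 6*pos ≠ -4 ∨ tab[1] < 0) ∧ (25*g + 75*pos ≠ 4 → (5*g + 15*pos < -2 ∧ 3*tab[g + 3*pos] > g + 3*pos - 7))))
Answer: WP = ((2*arr[g + 3*pos + 2] ≠ 3*g + 6*pos + 1 ∨ 3*g + 9*pos ≥ 17) → (((tab[3] + pos < -12 ∧ g + 3*pos ≥ -9) → (15*arr[pos + 1] ≠ -1 → (3*arr[pos + 1] < -3 ∧ 3*tab[g + 3*pos] > g + 3*pos - 7))) ∧ ((¬(tab[3] + pos < -12 ∧ g + 3*pos ≥ -9)) → (5*pos ≠ 9 → (pos < -1 ∧ 3*tab[g + 6*pos + 9] > g + 6*pos + 2))))) ∧ ((¬(2*arr[g + 3*pos + 2] ≠ 3*g + 6*pos + 1 ∨ 3*g + 9*pos ≥ 17)) → ((2*g + 6*pos ≠ -4 ∨ tab[1] < 0) ∧ (25*g + 75*pos ≠ 4 → (5*g + 15*pos < -2 ∧ 3*tab[g + 3*pos] > g + 3*pos - 7))))


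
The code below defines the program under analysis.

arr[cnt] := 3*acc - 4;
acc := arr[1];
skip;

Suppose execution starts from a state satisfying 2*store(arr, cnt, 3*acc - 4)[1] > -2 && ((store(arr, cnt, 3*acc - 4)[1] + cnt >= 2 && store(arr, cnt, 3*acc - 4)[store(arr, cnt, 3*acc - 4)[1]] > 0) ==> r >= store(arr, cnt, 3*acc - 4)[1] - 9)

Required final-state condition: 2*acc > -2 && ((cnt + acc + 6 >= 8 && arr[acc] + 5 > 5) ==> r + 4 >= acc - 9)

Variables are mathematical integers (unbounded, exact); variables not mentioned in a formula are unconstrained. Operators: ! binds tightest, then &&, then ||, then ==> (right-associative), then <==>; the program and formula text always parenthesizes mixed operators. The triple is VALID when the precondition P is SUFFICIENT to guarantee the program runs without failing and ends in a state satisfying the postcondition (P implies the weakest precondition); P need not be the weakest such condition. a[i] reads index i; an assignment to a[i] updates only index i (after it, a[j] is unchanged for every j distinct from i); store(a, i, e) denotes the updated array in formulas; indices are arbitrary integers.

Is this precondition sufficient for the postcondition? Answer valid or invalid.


Working backward. After the program, the postcondition 2*acc > -2 && ((cnt + acc + 6 >= 8 && arr[acc] + 5 > 5) ==> r + 4 >= acc - 9) must hold; in canonical form it is 2*acc > -2 && ((acc + cnt >= 2 && arr[acc] > 0) ==> r >= acc - 13).
Before skip: 2*acc > -2 && ((acc + cnt >= 2 && arr[acc] > 0) ==> r >= acc - 13)
Before acc := arr[1]: 2*arr[1] > -2 && ((arr[1] + cnt >= 2 && arr[arr[1]] > 0) ==> r >= arr[1] - 13)
Before arr[cnt] := 3*acc - 4: 2*store(arr, cnt, 3*acc - 4)[1] > -2 && ((store(arr, cnt, 3*acc - 4)[1] + cnt >= 2 && store(arr, cnt, 3*acc - 4)[store(arr, cnt, 3*acc - 4)[1]] > 0) ==> r >= store(arr, cnt, 3*acc - 4)[1] - 13)
The weakest precondition is 2*store(arr, cnt, 3*acc - 4)[1] > -2 && ((store(arr, cnt, 3*acc - 4)[1] + cnt >= 2 && store(arr, cnt, 3*acc - 4)[store(arr, cnt, 3*acc - 4)[1]] > 0) ==> r >= store(arr, cnt, 3*acc - 4)[1] - 13).
Check whether 2*store(arr, cnt, 3*acc - 4)[1] > -2 && ((store(arr, cnt, 3*acc - 4)[1] + cnt >= 2 && store(arr, cnt, 3*acc - 4)[store(arr, cnt, 3*acc - 4)[1]] > 0) ==> r >= store(arr, cnt, 3*acc - 4)[1] - 9) implies it.
Every state satisfying the precondition satisfies the weakest precondition: the implication holds.
Answer: valid


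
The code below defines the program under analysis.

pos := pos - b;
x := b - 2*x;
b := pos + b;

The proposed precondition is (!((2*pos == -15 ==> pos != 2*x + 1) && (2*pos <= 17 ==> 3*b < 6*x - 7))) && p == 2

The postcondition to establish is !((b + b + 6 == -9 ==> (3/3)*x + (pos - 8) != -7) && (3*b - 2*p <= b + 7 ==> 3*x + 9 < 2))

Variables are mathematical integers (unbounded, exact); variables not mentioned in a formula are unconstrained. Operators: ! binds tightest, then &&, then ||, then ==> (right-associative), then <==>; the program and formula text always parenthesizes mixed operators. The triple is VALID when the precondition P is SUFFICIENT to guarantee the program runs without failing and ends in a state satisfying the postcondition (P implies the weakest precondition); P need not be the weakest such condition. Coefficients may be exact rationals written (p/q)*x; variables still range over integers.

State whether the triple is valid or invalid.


Working backward. After the program, the postcondition !((b + b + 6 == -9 ==> (3/3)*x + (pos - 8) != -7) && (3*b - 2*p <= b + 7 ==> 3*x + 9 < 2)) must hold; in canonical form it is !((2*b == -15 ==> pos + x != 1) && (2*b <= 2*p + 7 ==> 3*x < -7)).
Before b := pos + b: !((2*b + 2*pos == -15 ==> pos + x != 1) && (2*b + 2*pos <= 2*p + 7 ==> 3*x < -7))
Before x := b - 2*x: !((2*b + 2*pos == -15 ==> b + pos != 2*x + 1) && (2*b + 2*pos <= 2*p + 7 ==> 3*b < 6*x - 7))
Before pos := pos - b: !((2*pos == -15 ==> pos != 2*x + 1) && (2*pos <= 2*p + 7 ==> 3*b < 6*x - 7))
The weakest precondition is !((2*pos == -15 ==> pos != 2*x + 1) && (2*pos <= 2*p + 7 ==> 3*b < 6*x - 7)).
Check whether (!((2*pos == -15 ==> pos != 2*x + 1) && (2*pos <= 17 ==> 3*b < 6*x - 7))) && p == 2 implies it.
Countermodel: at the initial state b = 0, p = 2, pos = 6, x = 0, the precondition holds but the weakest precondition fails.
Answer: invalid


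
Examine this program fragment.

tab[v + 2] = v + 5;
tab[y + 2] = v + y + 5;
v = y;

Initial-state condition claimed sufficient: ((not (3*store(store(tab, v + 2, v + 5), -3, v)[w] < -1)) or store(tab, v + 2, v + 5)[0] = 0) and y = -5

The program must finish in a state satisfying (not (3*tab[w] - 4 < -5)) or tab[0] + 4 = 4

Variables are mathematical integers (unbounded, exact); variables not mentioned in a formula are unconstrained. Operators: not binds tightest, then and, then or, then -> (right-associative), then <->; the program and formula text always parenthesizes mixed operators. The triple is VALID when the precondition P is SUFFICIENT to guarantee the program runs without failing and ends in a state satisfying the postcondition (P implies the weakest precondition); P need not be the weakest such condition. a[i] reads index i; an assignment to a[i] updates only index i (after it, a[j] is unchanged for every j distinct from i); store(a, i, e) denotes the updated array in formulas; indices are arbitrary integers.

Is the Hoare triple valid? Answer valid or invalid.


Working backward. After the program, the postcondition (not (3*tab[w] - 4 < -5)) or tab[0] + 4 = 4 must hold; in canonical form it is (not (3*tab[w] < -1)) or tab[0] = 0.
Before v := y: (not (3*tab[w] < -1)) or tab[0] = 0
Before tab[y + 2] := v + y + 5: (not (3*store(tab, y + 2, v + y + 5)[w] < -1)) or store(tab, y + 2, v + y + 5)[0] = 0
Before tab[v + 2] := v + 5: (not (3*store(store(tab, v + 2, v + 5), y + 2, v + y + 5)[w] < -1)) or store(store(tab, v + 2, v + 5), y + 2, v + y + 5)[0] = 0
The weakest precondition is (not (3*store(store(tab, v + 2, v + 5), y + 2, v + y + 5)[w] < -1)) or store(store(tab, v + 2, v + 5), y + 2, v + y + 5)[0] = 0.
Check whether ((not (3*store(store(tab, v + 2, v + 5), -3, v)[w] < -1)) or store(tab, v + 2, v + 5)[0] = 0) and y = -5 implies it.
Every state satisfying the precondition satisfies the weakest precondition: the implication holds.
Answer: valid


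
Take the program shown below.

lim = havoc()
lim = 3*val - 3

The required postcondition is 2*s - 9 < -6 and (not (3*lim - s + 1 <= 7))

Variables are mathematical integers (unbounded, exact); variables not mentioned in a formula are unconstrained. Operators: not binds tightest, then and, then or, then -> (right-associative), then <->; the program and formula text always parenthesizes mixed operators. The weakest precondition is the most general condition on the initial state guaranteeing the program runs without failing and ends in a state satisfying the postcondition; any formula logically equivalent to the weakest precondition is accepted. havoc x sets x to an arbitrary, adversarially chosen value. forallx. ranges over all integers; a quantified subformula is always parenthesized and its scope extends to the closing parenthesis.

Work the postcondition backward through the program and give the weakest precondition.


Working backward. After the program, the postcondition 2*s - 9 < -6 and (not (3*lim - s + 1 <= 7)) must hold; in canonical form it is 2*s < 3 and (not (3*lim <= s + 6)).
Before lim := 3*val - 3: 2*s < 3 and (not (9*val <= s + 15))
Before havoc lim: 2*s < 3 and (not (9*val <= s + 15))
Answer: WP = 2*s < 3 and (not (9*val <= s + 15))


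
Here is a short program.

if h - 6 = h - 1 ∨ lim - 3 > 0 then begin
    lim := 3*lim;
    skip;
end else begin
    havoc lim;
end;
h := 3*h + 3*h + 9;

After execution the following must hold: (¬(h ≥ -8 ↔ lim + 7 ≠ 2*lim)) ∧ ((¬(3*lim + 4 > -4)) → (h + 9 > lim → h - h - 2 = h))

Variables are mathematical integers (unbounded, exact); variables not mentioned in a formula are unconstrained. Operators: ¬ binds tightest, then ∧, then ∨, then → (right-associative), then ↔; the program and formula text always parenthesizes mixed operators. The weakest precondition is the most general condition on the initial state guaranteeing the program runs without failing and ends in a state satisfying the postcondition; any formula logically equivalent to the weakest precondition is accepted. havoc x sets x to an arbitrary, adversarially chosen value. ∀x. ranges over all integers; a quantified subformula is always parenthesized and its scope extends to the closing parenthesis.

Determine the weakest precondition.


Working backward. After the program, the postcondition (¬(h ≥ -8 ↔ lim + 7 ≠ 2*lim)) ∧ ((¬(3*lim + 4 > -4)) → (h + 9 > lim → h - h - 2 = h)) must hold; in canonical form it is (¬(h ≥ -8 ↔ lim ≠ 7)) ∧ ((¬(3*lim > -8)) → (h > lim - 9 → h = -2)).
Before h := 3*h + 3*h + 9: (¬(6*h ≥ -17 ↔ lim ≠ 7)) ∧ ((¬(3*lim > -8)) → (6*h > lim - 18 → 6*h = -11))
Then branch requires (¬(6*h ≥ -17 ↔ 3*lim ≠ 7)) ∧ ((¬(9*lim > -8)) → (6*h > 3*lim - 18 → 6*h = -11)); else branch requires ∀lim_1. ((¬(6*h ≥ -17 ↔ lim_1 ≠ 7)) ∧ ((¬(3*lim_1 > -8)) → (6*h > lim_1 - 18 → 6*h = -11))).
Before the if: (lim > 3 → ((¬(6*h ≥ -17 ↔ 3*lim ≠ 7)) ∧ ((¬(9*lim > -8)) → (6*h > 3*lim - 18 → 6*h = -11)))) ∧ ((¬(lim > 3)) → (∀lim_1. ((¬(6*h ≥ -17 ↔ lim_1 ≠ 7)) ∧ ((¬(3*lim_1 > -8)) → (6*h > lim_1 - 18 → 6*h = -11)))))
Answer: WP = (lim > 3 → ((¬(6*h ≥ -17 ↔ 3*lim ≠ 7)) ∧ ((¬(9*lim > -8)) → (6*h > 3*lim - 18 → 6*h = -11)))) ∧ ((¬(lim > 3)) → (∀lim_1. ((¬(6*h ≥ -17 ↔ lim_1 ≠ 7)) ∧ ((¬(3*lim_1 > -8)) → (6*h > lim_1 - 18 → 6*h = -11)))))


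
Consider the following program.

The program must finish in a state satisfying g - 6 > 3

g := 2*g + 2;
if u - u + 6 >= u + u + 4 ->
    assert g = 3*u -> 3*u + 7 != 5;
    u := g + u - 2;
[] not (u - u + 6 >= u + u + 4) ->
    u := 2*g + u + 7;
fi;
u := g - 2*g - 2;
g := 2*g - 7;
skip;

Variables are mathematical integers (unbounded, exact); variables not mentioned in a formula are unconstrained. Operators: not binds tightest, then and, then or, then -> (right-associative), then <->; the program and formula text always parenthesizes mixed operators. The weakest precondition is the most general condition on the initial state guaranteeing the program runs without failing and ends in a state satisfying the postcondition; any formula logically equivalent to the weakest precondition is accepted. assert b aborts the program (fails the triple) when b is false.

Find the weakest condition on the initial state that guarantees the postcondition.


Working backward. After the program, the postcondition g - 6 > 3 must hold; in canonical form it is g > 9.
Before skip: g > 9
Before g := 2*g - 7: 2*g > 16
Before u := g - 2*g - 2: 2*g > 16
Then branch requires (g = 3*u -> 3*u != -2) and 2*g > 16; else branch requires 2*g > 16.
Before the if: (2*u <= 2 -> ((g = 3*u -> 3*u != -2) and 2*g > 16)) and ((not (2*u <= 2)) -> 2*g > 16)
Before g := 2*g + 2: (2*u <= 2 -> ((2*g = 3*u - 2 -> 3*u != -2) and 4*g > 12)) and ((not (2*u <= 2)) -> 4*g > 12)
Answer: WP = (2*u <= 2 -> ((2*g = 3*u - 2 -> 3*u != -2) and 4*g > 12)) and ((not (2*u <= 2)) -> 4*g > 12)


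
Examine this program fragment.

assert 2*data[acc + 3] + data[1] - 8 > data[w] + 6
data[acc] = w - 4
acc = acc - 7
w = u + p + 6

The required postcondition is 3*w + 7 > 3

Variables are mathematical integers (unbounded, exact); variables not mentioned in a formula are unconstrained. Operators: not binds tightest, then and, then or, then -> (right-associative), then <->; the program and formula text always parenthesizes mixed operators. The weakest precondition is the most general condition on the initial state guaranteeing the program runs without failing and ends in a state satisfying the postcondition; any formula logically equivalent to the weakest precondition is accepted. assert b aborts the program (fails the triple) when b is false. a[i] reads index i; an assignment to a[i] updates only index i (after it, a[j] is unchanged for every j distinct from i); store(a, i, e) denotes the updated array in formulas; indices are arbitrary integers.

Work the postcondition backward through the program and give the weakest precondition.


Working backward. After the program, the postcondition 3*w + 7 > 3 must hold; in canonical form it is 3*w > -4.
Before w := u + p + 6: 3*p + 3*u > -22
Before acc := acc - 7: 3*p + 3*u > -22
Before data[acc] := w - 4: 3*p + 3*u > -22
Before assert 2*data[acc + 3] + data[1] - 8 > data[w] + 6: 2*data[acc + 3] + data[1] > data[w] + 14 and 3*p + 3*u > -22
Answer: WP = 2*data[acc + 3] + data[1] > data[w] + 14 and 3*p + 3*u > -22


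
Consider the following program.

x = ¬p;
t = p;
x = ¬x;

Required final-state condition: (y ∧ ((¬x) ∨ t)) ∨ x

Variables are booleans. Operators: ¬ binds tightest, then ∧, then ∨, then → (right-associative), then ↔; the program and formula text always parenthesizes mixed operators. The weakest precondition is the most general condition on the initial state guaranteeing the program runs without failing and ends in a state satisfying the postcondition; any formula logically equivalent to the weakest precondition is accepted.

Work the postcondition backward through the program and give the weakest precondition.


Working backward. After the program, (y ∧ ((¬x) ∨ t)) ∨ x must hold.
Before x := ¬x: (y ∧ (x ∨ t)) ∨ (¬x)
Before t := p: (y ∧ (x ∨ p)) ∨ (¬x)
Before x := ¬p: y ∨ p
Answer: WP = y ∨ p


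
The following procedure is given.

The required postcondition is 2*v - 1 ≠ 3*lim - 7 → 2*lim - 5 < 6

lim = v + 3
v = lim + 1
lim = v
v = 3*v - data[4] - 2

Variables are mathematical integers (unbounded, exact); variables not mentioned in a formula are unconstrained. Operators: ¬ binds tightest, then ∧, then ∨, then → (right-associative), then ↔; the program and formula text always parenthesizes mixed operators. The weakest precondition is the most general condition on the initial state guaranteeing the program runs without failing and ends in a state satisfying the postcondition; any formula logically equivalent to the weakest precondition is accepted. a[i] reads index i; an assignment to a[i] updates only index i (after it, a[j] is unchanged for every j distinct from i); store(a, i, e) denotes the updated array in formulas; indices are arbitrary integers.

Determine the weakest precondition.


Working backward. After the program, the postcondition 2*v - 1 ≠ 3*lim - 7 → 2*lim - 5 < 6 must hold; in canonical form it is 2*v ≠ 3*lim - 6 → 2*lim < 11.
Before v := 3*v - data[4] - 2: 6*v ≠ 2*data[4] + 3*lim - 2 → 2*lim < 11
Before lim := v: 3*v ≠ 2*data[4] - 2 → 2*v < 11
Before v := lim + 1: 3*lim ≠ 2*data[4] - 5 → 2*lim < 9
Before lim := v + 3: 3*v ≠ 2*data[4] - 14 → 2*v < 3
Answer: WP = 3*v ≠ 2*data[4] - 14 → 2*v < 3


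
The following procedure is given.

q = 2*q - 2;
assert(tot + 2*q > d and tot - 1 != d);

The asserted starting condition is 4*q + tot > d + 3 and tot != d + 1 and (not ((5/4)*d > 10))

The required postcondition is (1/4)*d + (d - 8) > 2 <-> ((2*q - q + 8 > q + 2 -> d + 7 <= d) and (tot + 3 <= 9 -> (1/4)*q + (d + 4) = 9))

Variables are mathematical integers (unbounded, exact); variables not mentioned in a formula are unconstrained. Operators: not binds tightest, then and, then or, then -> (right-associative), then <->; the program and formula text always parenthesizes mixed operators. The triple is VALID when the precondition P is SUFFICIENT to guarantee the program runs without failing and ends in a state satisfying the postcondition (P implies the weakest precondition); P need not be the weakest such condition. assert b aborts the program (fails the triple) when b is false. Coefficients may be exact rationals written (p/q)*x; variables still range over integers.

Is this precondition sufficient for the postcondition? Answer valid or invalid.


Working backward. After the program, the postcondition (1/4)*d + (d - 8) > 2 <-> ((2*q - q + 8 > q + 2 -> d + 7 <= d) and (tot + 3 <= 9 -> (1/4)*q + (d + 4) = 9)) must hold; in canonical form it is not ((5/4)*d > 10).
Before assert tot + 2*q > d and tot - 1 != d: 2*q + tot > d and tot != d + 1 and (not ((5/4)*d > 10))
Before q := 2*q - 2: 4*q + tot > d + 4 and tot != d + 1 and (not ((5/4)*d > 10))
The weakest precondition is 4*q + tot > d + 4 and tot != d + 1 and (not ((5/4)*d > 10)).
Check whether 4*q + tot > d + 3 and tot != d + 1 and (not ((5/4)*d > 10)) implies it.
Countermodel: at the initial state d = 0, q = 0, tot = 4, the precondition holds but the weakest precondition fails.
Answer: invalid


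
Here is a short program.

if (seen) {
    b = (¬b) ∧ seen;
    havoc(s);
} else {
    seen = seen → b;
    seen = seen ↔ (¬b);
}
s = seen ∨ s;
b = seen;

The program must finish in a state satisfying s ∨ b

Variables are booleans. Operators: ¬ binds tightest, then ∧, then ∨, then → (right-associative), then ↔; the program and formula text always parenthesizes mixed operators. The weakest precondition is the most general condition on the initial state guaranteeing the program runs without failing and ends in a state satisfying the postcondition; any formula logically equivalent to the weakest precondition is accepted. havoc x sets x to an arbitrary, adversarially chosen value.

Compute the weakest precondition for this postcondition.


Working backward. After the program, s ∨ b must hold.
Before b := seen: s ∨ seen
Before s := seen ∨ s: seen ∨ s
Then branch requires seen; else branch requires ((seen → b) ↔ (¬b)) ∨ s.
Before the if: (¬seen) → (((seen → b) ↔ (¬b)) ∨ s)
Answer: WP = (¬seen) → (((seen → b) ↔ (¬b)) ∨ s)


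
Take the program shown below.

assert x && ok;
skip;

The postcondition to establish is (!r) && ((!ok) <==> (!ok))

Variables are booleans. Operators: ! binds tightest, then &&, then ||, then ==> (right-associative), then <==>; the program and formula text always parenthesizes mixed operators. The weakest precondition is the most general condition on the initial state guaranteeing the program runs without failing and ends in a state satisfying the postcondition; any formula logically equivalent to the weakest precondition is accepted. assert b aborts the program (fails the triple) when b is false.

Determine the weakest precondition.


Working backward. After the program, the postcondition (!r) && ((!ok) <==> (!ok)) must hold; in canonical form it is !r.
Before skip: !r
Before assert x && ok: x && ok && (!r)
Answer: WP = x && ok && (!r)
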